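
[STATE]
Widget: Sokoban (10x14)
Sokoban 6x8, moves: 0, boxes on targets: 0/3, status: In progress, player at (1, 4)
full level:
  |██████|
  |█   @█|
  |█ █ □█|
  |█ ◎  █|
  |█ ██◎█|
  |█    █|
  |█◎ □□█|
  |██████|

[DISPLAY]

██████    
█   @█    
█ █ □█    
█ ◎  █    
█ ██◎█    
█    █    
█◎ □□█    
██████    
Moves: 0  
          
          
          
          
          


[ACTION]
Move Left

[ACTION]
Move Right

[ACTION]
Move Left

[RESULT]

██████    
█  @ █    
█ █ □█    
█ ◎  █    
█ ██◎█    
█    █    
█◎ □□█    
██████    
Moves: 3  
          
          
          
          
          


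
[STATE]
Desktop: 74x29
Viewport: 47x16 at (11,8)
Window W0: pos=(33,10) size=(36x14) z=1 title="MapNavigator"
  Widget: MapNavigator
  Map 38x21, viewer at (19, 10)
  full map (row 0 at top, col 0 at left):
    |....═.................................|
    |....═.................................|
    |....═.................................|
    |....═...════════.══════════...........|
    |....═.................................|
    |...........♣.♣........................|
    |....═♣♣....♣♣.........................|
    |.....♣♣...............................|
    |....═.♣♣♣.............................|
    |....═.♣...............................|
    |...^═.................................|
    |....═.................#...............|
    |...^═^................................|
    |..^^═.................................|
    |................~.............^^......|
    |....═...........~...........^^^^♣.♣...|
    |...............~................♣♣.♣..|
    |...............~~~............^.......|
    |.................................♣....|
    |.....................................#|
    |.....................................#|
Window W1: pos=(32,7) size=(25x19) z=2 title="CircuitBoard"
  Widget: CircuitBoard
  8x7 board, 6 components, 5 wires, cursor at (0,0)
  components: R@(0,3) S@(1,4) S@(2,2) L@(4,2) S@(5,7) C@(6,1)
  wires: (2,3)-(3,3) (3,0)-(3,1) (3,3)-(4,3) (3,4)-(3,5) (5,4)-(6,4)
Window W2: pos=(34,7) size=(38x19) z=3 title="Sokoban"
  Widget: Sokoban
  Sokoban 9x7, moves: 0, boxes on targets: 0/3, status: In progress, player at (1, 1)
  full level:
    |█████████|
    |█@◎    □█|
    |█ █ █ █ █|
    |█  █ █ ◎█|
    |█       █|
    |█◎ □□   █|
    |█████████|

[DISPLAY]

                     ┃ ┃ Sokoban               
                     ┠─┠───────────────────────
                     ┃ ┃█████████              
                     ┃0┃█@◎    □█              
                     ┃ ┃█ █ █ █ █              
                     ┃1┃█  █ █ ◎█              
                     ┃ ┃█       █              
                     ┃2┃█◎ □□   █              
                     ┃ ┃█████████              
                     ┃3┃Moves: 0  0/3          
                     ┃ ┃                       
                     ┃4┃                       
                     ┃ ┃                       
                     ┃5┃                       
                     ┃ ┃                       
                     ┃6┃                       


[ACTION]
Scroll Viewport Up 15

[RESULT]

                                               
                                               
                                               
                                               
                                               
                                               
                                               
                     ┏━┏━━━━━━━━━━━━━━━━━━━━━━━
                     ┃ ┃ Sokoban               
                     ┠─┠───────────────────────
                     ┃ ┃█████████              
                     ┃0┃█@◎    □█              
                     ┃ ┃█ █ █ █ █              
                     ┃1┃█  █ █ ◎█              
                     ┃ ┃█       █              
                     ┃2┃█◎ □□   █              


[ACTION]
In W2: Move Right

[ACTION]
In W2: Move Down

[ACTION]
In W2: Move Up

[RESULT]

                                               
                                               
                                               
                                               
                                               
                                               
                                               
                     ┏━┏━━━━━━━━━━━━━━━━━━━━━━━
                     ┃ ┃ Sokoban               
                     ┠─┠───────────────────────
                     ┃ ┃█████████              
                     ┃0┃█ +    □█              
                     ┃ ┃█ █ █ █ █              
                     ┃1┃█  █ █ ◎█              
                     ┃ ┃█       █              
                     ┃2┃█◎ □□   █              


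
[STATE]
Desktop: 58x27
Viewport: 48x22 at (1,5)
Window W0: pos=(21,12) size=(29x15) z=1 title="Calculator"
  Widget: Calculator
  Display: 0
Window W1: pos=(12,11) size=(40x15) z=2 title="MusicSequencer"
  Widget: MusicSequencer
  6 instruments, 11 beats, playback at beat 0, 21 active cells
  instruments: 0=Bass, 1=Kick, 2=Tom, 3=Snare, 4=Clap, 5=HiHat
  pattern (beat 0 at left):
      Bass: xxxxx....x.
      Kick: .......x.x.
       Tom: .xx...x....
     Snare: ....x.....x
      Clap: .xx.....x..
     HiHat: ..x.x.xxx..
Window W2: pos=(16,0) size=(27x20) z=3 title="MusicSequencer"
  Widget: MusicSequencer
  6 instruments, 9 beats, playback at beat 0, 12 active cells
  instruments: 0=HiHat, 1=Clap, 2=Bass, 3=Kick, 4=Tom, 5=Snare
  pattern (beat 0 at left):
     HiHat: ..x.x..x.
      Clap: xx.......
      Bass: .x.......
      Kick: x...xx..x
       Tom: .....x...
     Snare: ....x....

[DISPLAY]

               ┃  Clap██·······          ┃      
               ┃  Bass·█·······          ┃      
               ┃  Kick█···██··█          ┃      
               ┃   Tom·····█···          ┃      
               ┃ Snare····█····          ┃      
               ┃                         ┃      
           ┏━━━┃                         ┃━━━━━━
           ┃ Mu┃                         ┃      
           ┠───┃                         ┃──────
           ┃   ┃                         ┃      
           ┃  B┃                         ┃      
           ┃  K┃                         ┃      
           ┃   ┃                         ┃      
           ┃ Sn┃                         ┃      
           ┃  C┗━━━━━━━━━━━━━━━━━━━━━━━━━┛      
           ┃ HiHat··█·█·███··                   
           ┃                                    
           ┃                                    
           ┃                                    
           ┃                                    
           ┗━━━━━━━━━━━━━━━━━━━━━━━━━━━━━━━━━━━━
                    ┗━━━━━━━━━━━━━━━━━━━━━━━━━━━


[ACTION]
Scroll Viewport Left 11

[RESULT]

                ┃  Clap██·······          ┃     
                ┃  Bass·█·······          ┃     
                ┃  Kick█···██··█          ┃     
                ┃   Tom·····█···          ┃     
                ┃ Snare····█····          ┃     
                ┃                         ┃     
            ┏━━━┃                         ┃━━━━━
            ┃ Mu┃                         ┃     
            ┠───┃                         ┃─────
            ┃   ┃                         ┃     
            ┃  B┃                         ┃     
            ┃  K┃                         ┃     
            ┃   ┃                         ┃     
            ┃ Sn┃                         ┃     
            ┃  C┗━━━━━━━━━━━━━━━━━━━━━━━━━┛     
            ┃ HiHat··█·█·███··                  
            ┃                                   
            ┃                                   
            ┃                                   
            ┃                                   
            ┗━━━━━━━━━━━━━━━━━━━━━━━━━━━━━━━━━━━
                     ┗━━━━━━━━━━━━━━━━━━━━━━━━━━


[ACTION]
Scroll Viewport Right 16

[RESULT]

      ┃  Clap██·······          ┃               
      ┃  Bass·█·······          ┃               
      ┃  Kick█···██··█          ┃               
      ┃   Tom·····█···          ┃               
      ┃ Snare····█····          ┃               
      ┃                         ┃               
  ┏━━━┃                         ┃━━━━━━━━┓      
  ┃ Mu┃                         ┃        ┃      
  ┠───┃                         ┃────────┨      
  ┃   ┃                         ┃        ┃      
  ┃  B┃                         ┃        ┃      
  ┃  K┃                         ┃        ┃      
  ┃   ┃                         ┃        ┃      
  ┃ Sn┃                         ┃        ┃      
  ┃  C┗━━━━━━━━━━━━━━━━━━━━━━━━━┛        ┃      
  ┃ HiHat··█·█·███··                     ┃      
  ┃                                      ┃      
  ┃                                      ┃      
  ┃                                      ┃      
  ┃                                      ┃      
  ┗━━━━━━━━━━━━━━━━━━━━━━━━━━━━━━━━━━━━━━┛      
           ┗━━━━━━━━━━━━━━━━━━━━━━━━━━━┛        


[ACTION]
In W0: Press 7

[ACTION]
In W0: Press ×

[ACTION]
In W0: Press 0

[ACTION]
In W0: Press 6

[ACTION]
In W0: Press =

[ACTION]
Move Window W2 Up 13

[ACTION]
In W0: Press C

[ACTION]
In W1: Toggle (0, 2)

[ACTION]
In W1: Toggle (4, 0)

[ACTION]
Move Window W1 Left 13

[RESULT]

      ┃  Clap██·······          ┃               
      ┃  Bass·█·······          ┃               
      ┃  Kick█···██··█          ┃               
      ┃   Tom·····█···          ┃               
      ┃ Snare····█····          ┃               
      ┃                         ┃               
━━━━━━┃                         ┃               
uencer┃                         ┃━━━━━━┓        
──────┃                         ┃      ┃        
345678┃                         ┃──────┨        
██····┃                         ┃     0┃        
····█·┃                         ┃      ┃        
···█··┃                         ┃      ┃        
·█····┃                         ┃      ┃        
·····█┗━━━━━━━━━━━━━━━━━━━━━━━━━┛      ┃        
·█·███··                     ┃         ┃        
                             ┃         ┃        
                             ┃         ┃        
                             ┃         ┃        
                             ┃         ┃        
━━━━━━━━━━━━━━━━━━━━━━━━━━━━━┛         ┃        
           ┗━━━━━━━━━━━━━━━━━━━━━━━━━━━┛        


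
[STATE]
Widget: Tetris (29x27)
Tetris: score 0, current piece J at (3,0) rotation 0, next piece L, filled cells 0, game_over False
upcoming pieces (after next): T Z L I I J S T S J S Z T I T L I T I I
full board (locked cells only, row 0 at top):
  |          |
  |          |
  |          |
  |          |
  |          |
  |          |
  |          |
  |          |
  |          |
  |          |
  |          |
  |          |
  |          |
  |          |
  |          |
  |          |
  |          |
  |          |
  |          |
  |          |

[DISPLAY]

   █      │Next:             
   ███    │  ▒               
          │▒▒▒               
          │                  
          │                  
          │                  
          │Score:            
          │0                 
          │                  
          │                  
          │                  
          │                  
          │                  
          │                  
          │                  
          │                  
          │                  
          │                  
          │                  
          │                  
          │                  
          │                  
          │                  
          │                  
          │                  
          │                  
          │                  


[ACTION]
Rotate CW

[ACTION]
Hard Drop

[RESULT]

     ▒    │Next:             
   ▒▒▒    │ ▒                
          │▒▒▒               
          │                  
          │                  
          │                  
          │Score:            
          │0                 
          │                  
          │                  
          │                  
          │                  
          │                  
          │                  
          │                  
          │                  
          │                  
   ██     │                  
   █      │                  
   █      │                  
          │                  
          │                  
          │                  
          │                  
          │                  
          │                  
          │                  


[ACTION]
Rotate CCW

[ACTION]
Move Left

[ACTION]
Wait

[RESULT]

          │Next:             
  ▒▒      │ ▒                
   ▒      │▒▒▒               
   ▒      │                  
          │                  
          │                  
          │Score:            
          │0                 
          │                  
          │                  
          │                  
          │                  
          │                  
          │                  
          │                  
          │                  
          │                  
   ██     │                  
   █      │                  
   █      │                  
          │                  
          │                  
          │                  
          │                  
          │                  
          │                  
          │                  


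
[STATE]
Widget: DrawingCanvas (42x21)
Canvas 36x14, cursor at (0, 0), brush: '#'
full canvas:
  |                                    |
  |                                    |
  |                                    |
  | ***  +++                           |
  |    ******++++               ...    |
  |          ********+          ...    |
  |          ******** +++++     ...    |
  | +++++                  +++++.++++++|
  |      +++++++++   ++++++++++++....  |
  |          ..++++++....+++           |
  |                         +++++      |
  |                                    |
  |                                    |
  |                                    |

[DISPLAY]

+                                         
                                          
                                          
 ***  +++                                 
    ******++++               ...          
          ********+          ...          
          ******** +++++     ...          
 +++++                  +++++.++++++      
      +++++++++   ++++++++++++....        
          ..++++++....+++                 
                         +++++            
                                          
                                          
                                          
                                          
                                          
                                          
                                          
                                          
                                          
                                          


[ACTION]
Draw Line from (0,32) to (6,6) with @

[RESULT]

+                             @@@         
                          @@@@            
                      @@@@                
 ***  +++        @@@@@                    
    ******+++@@@@            ...          
         @@@@*****+          ...          
      @@@ ******** +++++     ...          
 +++++                  +++++.++++++      
      +++++++++   ++++++++++++....        
          ..++++++....+++                 
                         +++++            
                                          
                                          
                                          
                                          
                                          
                                          
                                          
                                          
                                          
                                          


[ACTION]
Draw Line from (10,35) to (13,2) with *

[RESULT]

+                             @@@         
                          @@@@            
                      @@@@                
 ***  +++        @@@@@                    
    ******+++@@@@            ...          
         @@@@*****+          ...          
      @@@ ******** +++++     ...          
 +++++                  +++++.++++++      
      +++++++++   ++++++++++++....        
          ..++++++....+++                 
                         +++++******      
                   ***********            
        ***********                       
  ******                                  
                                          
                                          
                                          
                                          
                                          
                                          
                                          


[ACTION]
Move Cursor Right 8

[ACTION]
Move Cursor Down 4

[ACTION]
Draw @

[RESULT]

                              @@@         
                          @@@@            
                      @@@@                
 ***  +++        @@@@@                    
    ****@*+++@@@@            ...          
         @@@@*****+          ...          
      @@@ ******** +++++     ...          
 +++++                  +++++.++++++      
      +++++++++   ++++++++++++....        
          ..++++++....+++                 
                         +++++******      
                   ***********            
        ***********                       
  ******                                  
                                          
                                          
                                          
                                          
                                          
                                          
                                          


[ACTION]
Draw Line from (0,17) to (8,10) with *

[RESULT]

                 *            @@@         
                *         @@@@            
               *      @@@@                
 ***  +++     *  @@@@@                    
    ****@*+++@*@@            ...          
         @@@@*****+          ...          
      @@@ ******** +++++     ...          
 +++++     *            +++++.++++++      
      ++++*++++   ++++++++++++....        
          ..++++++....+++                 
                         +++++******      
                   ***********            
        ***********                       
  ******                                  
                                          
                                          
                                          
                                          
                                          
                                          
                                          


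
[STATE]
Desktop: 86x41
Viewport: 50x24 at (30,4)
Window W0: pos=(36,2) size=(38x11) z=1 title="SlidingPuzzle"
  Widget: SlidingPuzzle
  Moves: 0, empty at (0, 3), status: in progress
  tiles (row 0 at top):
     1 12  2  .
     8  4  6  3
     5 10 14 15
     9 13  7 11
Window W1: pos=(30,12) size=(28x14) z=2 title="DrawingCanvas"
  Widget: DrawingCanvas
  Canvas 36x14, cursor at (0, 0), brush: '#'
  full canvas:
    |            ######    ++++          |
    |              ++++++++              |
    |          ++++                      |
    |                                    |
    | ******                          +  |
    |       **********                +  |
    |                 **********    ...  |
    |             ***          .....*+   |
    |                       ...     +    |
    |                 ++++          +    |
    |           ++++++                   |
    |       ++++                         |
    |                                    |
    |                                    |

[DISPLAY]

      ┠────────────────────────────────────┨      
      ┃┌────┬────┬────┬────┐               ┃      
      ┃│  1 │ 12 │  2 │    │               ┃      
      ┃├────┼────┼────┼────┤               ┃      
      ┃│  8 │  4 │  6 │  3 │               ┃      
      ┃├────┼────┼────┼────┤               ┃      
      ┃│  5 │ 10 │ 14 │ 15 │               ┃      
      ┃├────┼────┼────┼────┤               ┃      
┏━━━━━━━━━━━━━━━━━━━━━━━━━━┓━━━━━━━━━━━━━━━┛      
┃ DrawingCanvas            ┃                      
┠──────────────────────────┨                      
┃+           ######    ++++┃                      
┃              ++++++++    ┃                      
┃          ++++            ┃                      
┃                          ┃                      
┃ ******                   ┃                      
┃       **********         ┃                      
┃                 *********┃                      
┃             ***          ┃                      
┃                       ...┃                      
┃                 ++++     ┃                      
┗━━━━━━━━━━━━━━━━━━━━━━━━━━┛                      
                                                  
                                                  


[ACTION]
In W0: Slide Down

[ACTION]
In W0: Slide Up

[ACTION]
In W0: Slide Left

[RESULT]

      ┠────────────────────────────────────┨      
      ┃┌────┬────┬────┬────┐               ┃      
      ┃│  1 │ 12 │  2 │  3 │               ┃      
      ┃├────┼────┼────┼────┤               ┃      
      ┃│  8 │  4 │  6 │    │               ┃      
      ┃├────┼────┼────┼────┤               ┃      
      ┃│  5 │ 10 │ 14 │ 15 │               ┃      
      ┃├────┼────┼────┼────┤               ┃      
┏━━━━━━━━━━━━━━━━━━━━━━━━━━┓━━━━━━━━━━━━━━━┛      
┃ DrawingCanvas            ┃                      
┠──────────────────────────┨                      
┃+           ######    ++++┃                      
┃              ++++++++    ┃                      
┃          ++++            ┃                      
┃                          ┃                      
┃ ******                   ┃                      
┃       **********         ┃                      
┃                 *********┃                      
┃             ***          ┃                      
┃                       ...┃                      
┃                 ++++     ┃                      
┗━━━━━━━━━━━━━━━━━━━━━━━━━━┛                      
                                                  
                                                  


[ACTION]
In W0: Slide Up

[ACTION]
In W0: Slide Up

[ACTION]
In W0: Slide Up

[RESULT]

      ┠────────────────────────────────────┨      
      ┃┌────┬────┬────┬────┐               ┃      
      ┃│  1 │ 12 │  2 │  3 │               ┃      
      ┃├────┼────┼────┼────┤               ┃      
      ┃│  8 │  4 │  6 │ 15 │               ┃      
      ┃├────┼────┼────┼────┤               ┃      
      ┃│  5 │ 10 │ 14 │ 11 │               ┃      
      ┃├────┼────┼────┼────┤               ┃      
┏━━━━━━━━━━━━━━━━━━━━━━━━━━┓━━━━━━━━━━━━━━━┛      
┃ DrawingCanvas            ┃                      
┠──────────────────────────┨                      
┃+           ######    ++++┃                      
┃              ++++++++    ┃                      
┃          ++++            ┃                      
┃                          ┃                      
┃ ******                   ┃                      
┃       **********         ┃                      
┃                 *********┃                      
┃             ***          ┃                      
┃                       ...┃                      
┃                 ++++     ┃                      
┗━━━━━━━━━━━━━━━━━━━━━━━━━━┛                      
                                                  
                                                  


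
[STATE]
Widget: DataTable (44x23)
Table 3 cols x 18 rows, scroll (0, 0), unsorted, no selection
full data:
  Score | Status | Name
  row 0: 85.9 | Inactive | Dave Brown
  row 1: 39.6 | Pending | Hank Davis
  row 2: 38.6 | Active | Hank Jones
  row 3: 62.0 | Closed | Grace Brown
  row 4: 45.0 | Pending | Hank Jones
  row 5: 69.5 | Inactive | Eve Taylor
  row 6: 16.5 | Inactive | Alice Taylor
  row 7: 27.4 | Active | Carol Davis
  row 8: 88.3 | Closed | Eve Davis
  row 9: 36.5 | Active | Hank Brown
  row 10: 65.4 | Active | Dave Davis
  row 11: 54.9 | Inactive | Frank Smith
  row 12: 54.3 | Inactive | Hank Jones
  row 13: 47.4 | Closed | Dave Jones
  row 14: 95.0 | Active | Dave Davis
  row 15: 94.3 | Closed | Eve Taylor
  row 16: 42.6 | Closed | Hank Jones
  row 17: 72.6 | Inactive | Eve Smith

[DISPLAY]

Score│Status  │Name                         
─────┼────────┼────────────                 
85.9 │Inactive│Dave Brown                   
39.6 │Pending │Hank Davis                   
38.6 │Active  │Hank Jones                   
62.0 │Closed  │Grace Brown                  
45.0 │Pending │Hank Jones                   
69.5 │Inactive│Eve Taylor                   
16.5 │Inactive│Alice Taylor                 
27.4 │Active  │Carol Davis                  
88.3 │Closed  │Eve Davis                    
36.5 │Active  │Hank Brown                   
65.4 │Active  │Dave Davis                   
54.9 │Inactive│Frank Smith                  
54.3 │Inactive│Hank Jones                   
47.4 │Closed  │Dave Jones                   
95.0 │Active  │Dave Davis                   
94.3 │Closed  │Eve Taylor                   
42.6 │Closed  │Hank Jones                   
72.6 │Inactive│Eve Smith                    
                                            
                                            
                                            


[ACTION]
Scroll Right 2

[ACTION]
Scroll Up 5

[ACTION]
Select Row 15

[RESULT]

Score│Status  │Name                         
─────┼────────┼────────────                 
85.9 │Inactive│Dave Brown                   
39.6 │Pending │Hank Davis                   
38.6 │Active  │Hank Jones                   
62.0 │Closed  │Grace Brown                  
45.0 │Pending │Hank Jones                   
69.5 │Inactive│Eve Taylor                   
16.5 │Inactive│Alice Taylor                 
27.4 │Active  │Carol Davis                  
88.3 │Closed  │Eve Davis                    
36.5 │Active  │Hank Brown                   
65.4 │Active  │Dave Davis                   
54.9 │Inactive│Frank Smith                  
54.3 │Inactive│Hank Jones                   
47.4 │Closed  │Dave Jones                   
95.0 │Active  │Dave Davis                   
>4.3 │Closed  │Eve Taylor                   
42.6 │Closed  │Hank Jones                   
72.6 │Inactive│Eve Smith                    
                                            
                                            
                                            


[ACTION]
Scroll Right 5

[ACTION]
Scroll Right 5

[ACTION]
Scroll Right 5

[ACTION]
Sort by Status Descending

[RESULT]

Score│Status ▼│Name                         
─────┼────────┼────────────                 
39.6 │Pending │Hank Davis                   
45.0 │Pending │Hank Jones                   
85.9 │Inactive│Dave Brown                   
69.5 │Inactive│Eve Taylor                   
16.5 │Inactive│Alice Taylor                 
54.9 │Inactive│Frank Smith                  
54.3 │Inactive│Hank Jones                   
72.6 │Inactive│Eve Smith                    
62.0 │Closed  │Grace Brown                  
88.3 │Closed  │Eve Davis                    
47.4 │Closed  │Dave Jones                   
94.3 │Closed  │Eve Taylor                   
42.6 │Closed  │Hank Jones                   
38.6 │Active  │Hank Jones                   
27.4 │Active  │Carol Davis                  
>6.5 │Active  │Hank Brown                   
65.4 │Active  │Dave Davis                   
95.0 │Active  │Dave Davis                   
                                            
                                            
                                            


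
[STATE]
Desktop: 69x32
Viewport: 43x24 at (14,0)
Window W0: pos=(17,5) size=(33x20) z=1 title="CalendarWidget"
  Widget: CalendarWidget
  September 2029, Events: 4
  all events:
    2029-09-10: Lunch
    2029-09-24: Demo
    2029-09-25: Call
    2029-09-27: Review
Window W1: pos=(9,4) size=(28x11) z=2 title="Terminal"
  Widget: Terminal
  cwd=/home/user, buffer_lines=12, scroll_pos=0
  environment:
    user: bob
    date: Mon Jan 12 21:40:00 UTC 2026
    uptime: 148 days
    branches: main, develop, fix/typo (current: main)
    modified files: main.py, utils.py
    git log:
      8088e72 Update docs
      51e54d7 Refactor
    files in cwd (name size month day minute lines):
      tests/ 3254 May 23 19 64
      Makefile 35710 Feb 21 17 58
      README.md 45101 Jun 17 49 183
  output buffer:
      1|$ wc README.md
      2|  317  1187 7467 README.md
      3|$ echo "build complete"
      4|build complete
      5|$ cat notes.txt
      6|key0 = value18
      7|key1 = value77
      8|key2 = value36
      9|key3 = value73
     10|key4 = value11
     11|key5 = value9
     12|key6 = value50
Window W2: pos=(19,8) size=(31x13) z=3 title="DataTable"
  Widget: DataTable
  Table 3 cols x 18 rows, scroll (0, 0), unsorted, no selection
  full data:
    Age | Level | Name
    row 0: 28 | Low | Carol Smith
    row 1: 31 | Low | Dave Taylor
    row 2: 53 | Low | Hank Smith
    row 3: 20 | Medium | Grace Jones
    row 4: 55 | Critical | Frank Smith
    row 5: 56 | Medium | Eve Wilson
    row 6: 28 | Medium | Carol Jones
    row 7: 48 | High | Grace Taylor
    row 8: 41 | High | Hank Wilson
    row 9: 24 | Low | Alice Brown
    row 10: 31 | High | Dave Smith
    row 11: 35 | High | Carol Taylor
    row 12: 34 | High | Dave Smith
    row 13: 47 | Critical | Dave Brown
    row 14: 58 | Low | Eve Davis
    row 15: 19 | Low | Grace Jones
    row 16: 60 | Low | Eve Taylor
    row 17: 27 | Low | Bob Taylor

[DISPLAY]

                                           
                                           
                                           
                                           
━━━━━━━━━━━━━━━━━━━━━━┓                    
minal                 ┃━━━━━━━━━━━━┓       
──────────────────────┨            ┃       
 README.md            ┃────────────┨       
7  11┏━━━━━━━━━━━━━━━━━━━━━━━━━━━━━┓       
ho "b┃ DataTable                   ┃       
d com┠─────────────────────────────┨       
t not┃Age│Level   │Name            ┃       
 = va┃───┼────────┼────────────    ┃       
 = va┃28 │Low     │Carol Smith     ┃       
━━━━━┃31 │Low     │Dave Taylor     ┃       
   ┃ ┃53 │Low     │Hank Smith      ┃       
   ┃ ┃20 │Medium  │Grace Jones     ┃       
   ┃ ┃55 │Critical│Frank Smith     ┃       
   ┃ ┃56 │Medium  │Eve Wilson      ┃       
   ┃ ┃28 │Medium  │Carol Jones     ┃       
   ┃ ┗━━━━━━━━━━━━━━━━━━━━━━━━━━━━━┛       
   ┃                               ┃       
   ┃                               ┃       
   ┃                               ┃       


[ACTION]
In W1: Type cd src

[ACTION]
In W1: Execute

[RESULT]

                                           
                                           
                                           
                                           
━━━━━━━━━━━━━━━━━━━━━━┓                    
minal                 ┃━━━━━━━━━━━━┓       
──────────────────────┨            ┃       
 = value73            ┃────────────┨       
 = va┏━━━━━━━━━━━━━━━━━━━━━━━━━━━━━┓       
 = va┃ DataTable                   ┃       
 = va┠─────────────────────────────┨       
 src ┃Age│Level   │Name            ┃       
     ┃───┼────────┼────────────    ┃       
     ┃28 │Low     │Carol Smith     ┃       
━━━━━┃31 │Low     │Dave Taylor     ┃       
   ┃ ┃53 │Low     │Hank Smith      ┃       
   ┃ ┃20 │Medium  │Grace Jones     ┃       
   ┃ ┃55 │Critical│Frank Smith     ┃       
   ┃ ┃56 │Medium  │Eve Wilson      ┃       
   ┃ ┃28 │Medium  │Carol Jones     ┃       
   ┃ ┗━━━━━━━━━━━━━━━━━━━━━━━━━━━━━┛       
   ┃                               ┃       
   ┃                               ┃       
   ┃                               ┃       


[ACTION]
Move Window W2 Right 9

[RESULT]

                                           
                                           
                                           
                                           
━━━━━━━━━━━━━━━━━━━━━━┓                    
minal                 ┃━━━━━━━━━━━━┓       
──────────────────────┨            ┃       
 = value73            ┃────────────┨       
 = value11    ┏━━━━━━━━━━━━━━━━━━━━━━━━━━━━
 = value9     ┃ DataTable                  
 = value50    ┠────────────────────────────
 src          ┃Age│Level   │Name           
              ┃───┼────────┼────────────   
              ┃28 │Low     │Carol Smith    
━━━━━━━━━━━━━━┃31 │Low     │Dave Taylor    
   ┃          ┃53 │Low     │Hank Smith     
   ┃          ┃20 │Medium  │Grace Jones    
   ┃          ┃55 │Critical│Frank Smith    
   ┃          ┃56 │Medium  │Eve Wilson     
   ┃          ┃28 │Medium  │Carol Jones    
   ┃          ┗━━━━━━━━━━━━━━━━━━━━━━━━━━━━
   ┃                               ┃       
   ┃                               ┃       
   ┃                               ┃       


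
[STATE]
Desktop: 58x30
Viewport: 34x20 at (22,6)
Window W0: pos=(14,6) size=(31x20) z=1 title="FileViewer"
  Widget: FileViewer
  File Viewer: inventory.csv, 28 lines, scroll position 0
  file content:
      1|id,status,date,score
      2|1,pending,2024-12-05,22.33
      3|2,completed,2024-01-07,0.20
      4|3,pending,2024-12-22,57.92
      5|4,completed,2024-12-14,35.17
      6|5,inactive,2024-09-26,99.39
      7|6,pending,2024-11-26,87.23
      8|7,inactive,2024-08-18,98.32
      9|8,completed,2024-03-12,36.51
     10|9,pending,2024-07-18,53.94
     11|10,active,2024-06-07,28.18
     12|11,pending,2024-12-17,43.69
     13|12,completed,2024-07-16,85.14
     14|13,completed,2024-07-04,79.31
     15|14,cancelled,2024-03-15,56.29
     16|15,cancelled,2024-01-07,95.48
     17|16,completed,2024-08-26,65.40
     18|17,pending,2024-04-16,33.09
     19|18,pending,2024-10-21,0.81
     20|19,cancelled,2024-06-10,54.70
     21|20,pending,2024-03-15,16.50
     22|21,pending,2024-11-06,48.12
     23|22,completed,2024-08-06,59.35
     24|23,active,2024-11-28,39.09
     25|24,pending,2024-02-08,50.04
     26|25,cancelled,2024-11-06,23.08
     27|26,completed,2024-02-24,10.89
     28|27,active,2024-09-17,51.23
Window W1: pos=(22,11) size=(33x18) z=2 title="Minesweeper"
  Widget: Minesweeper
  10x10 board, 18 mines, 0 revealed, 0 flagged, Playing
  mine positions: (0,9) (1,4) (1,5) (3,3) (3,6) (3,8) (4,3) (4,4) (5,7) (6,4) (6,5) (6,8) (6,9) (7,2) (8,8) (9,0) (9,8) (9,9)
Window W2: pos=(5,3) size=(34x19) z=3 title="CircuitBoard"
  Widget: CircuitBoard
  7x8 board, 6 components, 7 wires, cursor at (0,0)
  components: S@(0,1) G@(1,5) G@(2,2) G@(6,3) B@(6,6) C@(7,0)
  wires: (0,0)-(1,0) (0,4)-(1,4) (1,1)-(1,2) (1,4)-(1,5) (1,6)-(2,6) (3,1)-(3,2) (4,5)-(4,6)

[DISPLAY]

                ┃━━━━━┓           
    ·           ┃     ┃           
    │           ┃─────┨           
    · ─ G   ·   ┃    ▲┃           
            │   ┃33  █┃           
            ·   ┃━━━━━━━━━━━━━━━┓ 
                ┃               ┃ 
                ┃───────────────┨ 
                ┃               ┃ 
        · ─ ·   ┃               ┃ 
                ┃               ┃ 
                ┃               ┃ 
                ┃               ┃ 
G           B   ┃               ┃ 
                ┃               ┃ 
━━━━━━━━━━━━━━━━┛               ┃ 
┃■■■■■■■■■■                     ┃ 
┃■■■■■■■■■■                     ┃ 
┃                               ┃ 
┃                               ┃ 


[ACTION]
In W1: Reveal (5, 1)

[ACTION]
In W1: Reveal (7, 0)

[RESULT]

                ┃━━━━━┓           
    ·           ┃     ┃           
    │           ┃─────┨           
    · ─ G   ·   ┃    ▲┃           
            │   ┃33  █┃           
            ·   ┃━━━━━━━━━━━━━━━┓ 
                ┃               ┃ 
                ┃───────────────┨ 
                ┃               ┃ 
        · ─ ·   ┃               ┃ 
                ┃               ┃ 
                ┃               ┃ 
                ┃               ┃ 
G           B   ┃               ┃ 
                ┃               ┃ 
━━━━━━━━━━━━━━━━┛               ┃ 
┃12■■■■■■■■                     ┃ 
┃■■■■■■■■■■                     ┃ 
┃                               ┃ 
┃                               ┃ 


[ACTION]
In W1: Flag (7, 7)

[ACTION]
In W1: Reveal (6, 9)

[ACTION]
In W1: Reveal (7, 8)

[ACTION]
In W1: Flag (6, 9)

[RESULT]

                ┃━━━━━┓           
    ·           ┃     ┃           
    │           ┃─────┨           
    · ─ G   ·   ┃    ▲┃           
            │   ┃33  █┃           
            ·   ┃━━━━━━━━━━━━━━━┓ 
                ┃               ┃ 
                ┃───────────────┨ 
                ┃               ┃ 
        · ─ ·   ┃               ┃ 
                ┃               ┃ 
                ┃               ┃ 
                ┃               ┃ 
G           B   ┃               ┃ 
                ┃               ┃ 
━━━━━━━━━━━━━━━━┛               ┃ 
┃12■■■■■■✹■                     ┃ 
┃✹■■■■■■■✹✹                     ┃ 
┃                               ┃ 
┃                               ┃ 
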